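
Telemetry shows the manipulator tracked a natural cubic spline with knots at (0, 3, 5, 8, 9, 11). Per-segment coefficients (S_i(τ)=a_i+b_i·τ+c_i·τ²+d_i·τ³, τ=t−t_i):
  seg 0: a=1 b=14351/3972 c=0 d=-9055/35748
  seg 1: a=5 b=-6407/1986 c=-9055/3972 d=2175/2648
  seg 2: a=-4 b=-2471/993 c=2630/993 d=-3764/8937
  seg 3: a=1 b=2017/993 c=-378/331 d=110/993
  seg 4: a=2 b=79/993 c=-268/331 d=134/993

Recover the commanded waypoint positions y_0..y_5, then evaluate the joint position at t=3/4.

y_0=1 y_1=5 y_2=-4 y_3=1 y_4=2 y_5=0
S(3/4) = 305297/84736

y_0 = S_0(0) = a_0 = 1
y_1 = S_1(0) = a_1 = 5
y_2 = S_2(0) = a_2 = -4
y_3 = S_3(0) = a_3 = 1
y_4 = S_4(0) = a_4 = 2
y_5 = S_4(2) = 0
t_q=3/4 is in segment 0 (τ=3/4); S_0(τ)=305297/84736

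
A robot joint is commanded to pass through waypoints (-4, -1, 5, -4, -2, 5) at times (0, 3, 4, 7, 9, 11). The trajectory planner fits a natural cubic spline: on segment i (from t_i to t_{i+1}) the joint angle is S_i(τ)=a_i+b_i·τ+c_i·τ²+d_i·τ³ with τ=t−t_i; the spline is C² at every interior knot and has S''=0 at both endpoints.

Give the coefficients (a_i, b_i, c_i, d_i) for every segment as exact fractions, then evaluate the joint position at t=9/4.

Δ: Δ0=1, Δ1=6, Δ2=-3, Δ3=1, Δ4=7/2
row 1: diag=8, rhs=30; c'=1/8, d'=15/4
row 2: denom=8−1·1/8=63/8; d'=(-54−1·15/4)/(63/8)=-22/3
row 3: denom=10−3·8/21=62/7; d'=(24−3·-22/3)/(62/7)=161/31
row 4: denom=8−2·7/31=234/31; d'=(15−2·161/31)/(234/31)=11/18
back: M4=11/18
back: M3=161/31−7/31·11/18=91/18
back: M2=-22/3−8/21·91/18=-250/27
back: M1=15/4−1/8·-250/27=265/54
M: M0=0, M1=265/54, M2=-250/27, M3=91/18, M4=11/18, M5=0
seg 0: a=-4, c=M0/2=0, d=(M1−M0)/(6·3)=265/972, b=Δ0−h0·(2M0+M1)/6=-157/108
seg 1: a=-1, c=M1/2=265/108, d=(M2−M1)/(6·1)=-85/36, b=Δ1−h1·(2M1+M2)/6=319/54
seg 2: a=5, c=M2/2=-125/27, d=(M3−M2)/(6·3)=773/972, b=Δ2−h2·(2M2+M3)/6=403/108
seg 3: a=-4, c=M3/2=91/36, d=(M4−M3)/(6·2)=-10/27, b=Δ3−h3·(2M3+M4)/6=-139/54
seg 4: a=-2, c=M4/2=11/36, d=(M5−M4)/(6·2)=-11/216, b=Δ4−h4·(2M4+M5)/6=167/54
t_q=9/4 → seg 0, τ=9/4; S=-4+-157/108·τ+0·τ²+265/972·τ³=-3199/768

  seg 0: a=-4 b=-157/108 c=0 d=265/972
  seg 1: a=-1 b=319/54 c=265/108 d=-85/36
  seg 2: a=5 b=403/108 c=-125/27 d=773/972
  seg 3: a=-4 b=-139/54 c=91/36 d=-10/27
  seg 4: a=-2 b=167/54 c=11/36 d=-11/216
S(9/4) = -3199/768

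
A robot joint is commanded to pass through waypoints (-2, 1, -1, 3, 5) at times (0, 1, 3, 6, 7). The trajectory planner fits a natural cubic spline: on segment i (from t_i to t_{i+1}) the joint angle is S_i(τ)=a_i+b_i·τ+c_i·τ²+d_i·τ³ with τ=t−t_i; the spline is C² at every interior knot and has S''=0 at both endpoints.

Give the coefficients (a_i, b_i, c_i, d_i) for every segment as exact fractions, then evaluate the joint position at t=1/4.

Δ: Δ0=3, Δ1=-1, Δ2=4/3, Δ3=2
row 1: diag=6, rhs=-24; c'=1/3, d'=-4
row 2: denom=10−2·1/3=28/3; d'=(14−2·-4)/(28/3)=33/14
row 3: denom=8−3·9/28=197/28; d'=(4−3·33/14)/(197/28)=-86/197
back: M3=-86/197
back: M2=33/14−9/28·-86/197=492/197
back: M1=-4−1/3·492/197=-952/197
M: M0=0, M1=-952/197, M2=492/197, M3=-86/197, M4=0
seg 0: a=-2, c=M0/2=0, d=(M1−M0)/(6·1)=-476/591, b=Δ0−h0·(2M0+M1)/6=2249/591
seg 1: a=1, c=M1/2=-476/197, d=(M2−M1)/(6·2)=361/591, b=Δ1−h1·(2M1+M2)/6=821/591
seg 2: a=-1, c=M2/2=246/197, d=(M3−M2)/(6·3)=-289/1773, b=Δ2−h2·(2M2+M3)/6=-559/591
seg 3: a=3, c=M3/2=-43/197, d=(M4−M3)/(6·1)=43/591, b=Δ3−h3·(2M3+M4)/6=1268/591
t_q=1/4 → seg 0, τ=1/4; S=-2+2249/591·τ+0·τ²+-476/591·τ³=-3345/3152

  seg 0: a=-2 b=2249/591 c=0 d=-476/591
  seg 1: a=1 b=821/591 c=-476/197 d=361/591
  seg 2: a=-1 b=-559/591 c=246/197 d=-289/1773
  seg 3: a=3 b=1268/591 c=-43/197 d=43/591
S(1/4) = -3345/3152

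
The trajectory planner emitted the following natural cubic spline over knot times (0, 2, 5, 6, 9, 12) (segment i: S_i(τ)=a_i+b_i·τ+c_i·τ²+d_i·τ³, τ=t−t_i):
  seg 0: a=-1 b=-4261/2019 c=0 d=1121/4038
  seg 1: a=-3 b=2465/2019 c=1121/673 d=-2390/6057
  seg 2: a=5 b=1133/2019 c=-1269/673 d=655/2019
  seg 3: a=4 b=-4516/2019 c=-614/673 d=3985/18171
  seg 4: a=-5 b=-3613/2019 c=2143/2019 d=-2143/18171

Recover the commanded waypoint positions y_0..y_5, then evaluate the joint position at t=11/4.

y_0=-1 y_1=-3 y_2=5 y_3=4 y_4=-5 y_5=-4
S(11/4) = -28295/21536

y_0 = S_0(0) = a_0 = -1
y_1 = S_1(0) = a_1 = -3
y_2 = S_2(0) = a_2 = 5
y_3 = S_3(0) = a_3 = 4
y_4 = S_4(0) = a_4 = -5
y_5 = S_4(3) = -4
t_q=11/4 is in segment 1 (τ=3/4); S_1(τ)=-28295/21536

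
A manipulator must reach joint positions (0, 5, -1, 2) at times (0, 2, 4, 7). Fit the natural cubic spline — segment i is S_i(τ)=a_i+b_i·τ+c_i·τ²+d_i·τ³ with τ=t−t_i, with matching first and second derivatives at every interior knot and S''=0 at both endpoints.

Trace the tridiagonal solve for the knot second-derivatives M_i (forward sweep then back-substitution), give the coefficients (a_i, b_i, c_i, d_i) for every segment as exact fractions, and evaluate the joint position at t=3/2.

  seg 0: a=0 b=79/19 c=0 d=-63/152
  seg 1: a=5 b=-31/38 c=-189/76 d=53/76
  seg 2: a=-1 b=-91/38 c=129/76 d=-43/228
S(3/2) = 5883/1216

Δ: Δ0=5/2, Δ1=-3, Δ2=1
row 1: diag=8, rhs=-33; c'=1/4, d'=-33/8
row 2: denom=10−2·1/4=19/2; d'=(24−2·-33/8)/(19/2)=129/38
back: M2=129/38
back: M1=-33/8−1/4·129/38=-189/38
M: M0=0, M1=-189/38, M2=129/38, M3=0
seg 0: a=0, c=M0/2=0, d=(M1−M0)/(6·2)=-63/152, b=Δ0−h0·(2M0+M1)/6=79/19
seg 1: a=5, c=M1/2=-189/76, d=(M2−M1)/(6·2)=53/76, b=Δ1−h1·(2M1+M2)/6=-31/38
seg 2: a=-1, c=M2/2=129/76, d=(M3−M2)/(6·3)=-43/228, b=Δ2−h2·(2M2+M3)/6=-91/38
t_q=3/2 → seg 0, τ=3/2; S=0+79/19·τ+0·τ²+-63/152·τ³=5883/1216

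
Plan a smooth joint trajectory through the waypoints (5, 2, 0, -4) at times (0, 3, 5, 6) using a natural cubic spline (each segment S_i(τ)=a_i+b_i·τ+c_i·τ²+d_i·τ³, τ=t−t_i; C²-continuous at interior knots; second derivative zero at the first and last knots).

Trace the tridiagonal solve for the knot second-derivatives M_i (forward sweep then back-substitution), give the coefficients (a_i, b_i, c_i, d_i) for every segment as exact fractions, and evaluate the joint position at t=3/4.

  seg 0: a=5 b=-37/28 c=0 d=1/28
  seg 1: a=2 b=-5/14 c=9/28 d=-9/28
  seg 2: a=0 b=-41/14 c=-45/28 d=15/28
S(3/4) = 7211/1792

Δ: Δ0=-1, Δ1=-1, Δ2=-4
row 1: diag=10, rhs=0; c'=1/5, d'=0
row 2: denom=6−2·1/5=28/5; d'=(-18−2·0)/(28/5)=-45/14
back: M2=-45/14
back: M1=0−1/5·-45/14=9/14
M: M0=0, M1=9/14, M2=-45/14, M3=0
seg 0: a=5, c=M0/2=0, d=(M1−M0)/(6·3)=1/28, b=Δ0−h0·(2M0+M1)/6=-37/28
seg 1: a=2, c=M1/2=9/28, d=(M2−M1)/(6·2)=-9/28, b=Δ1−h1·(2M1+M2)/6=-5/14
seg 2: a=0, c=M2/2=-45/28, d=(M3−M2)/(6·1)=15/28, b=Δ2−h2·(2M2+M3)/6=-41/14
t_q=3/4 → seg 0, τ=3/4; S=5+-37/28·τ+0·τ²+1/28·τ³=7211/1792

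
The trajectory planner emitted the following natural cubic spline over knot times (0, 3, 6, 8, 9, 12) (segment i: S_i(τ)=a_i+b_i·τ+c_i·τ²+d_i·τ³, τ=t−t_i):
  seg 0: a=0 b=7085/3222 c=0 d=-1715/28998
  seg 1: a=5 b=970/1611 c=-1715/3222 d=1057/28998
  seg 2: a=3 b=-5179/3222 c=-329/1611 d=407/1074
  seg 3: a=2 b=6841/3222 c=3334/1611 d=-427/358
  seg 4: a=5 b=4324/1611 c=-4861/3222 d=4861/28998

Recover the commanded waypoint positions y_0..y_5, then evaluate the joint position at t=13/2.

y_0 = S_0(0) = a_0 = 0
y_1 = S_1(0) = a_1 = 5
y_2 = S_2(0) = a_2 = 3
y_3 = S_3(0) = a_3 = 2
y_4 = S_4(0) = a_4 = 5
y_5 = S_4(3) = 4
t_q=13/2 is in segment 2 (τ=1/2); S_2(τ)=18839/8592

y_0=0 y_1=5 y_2=3 y_3=2 y_4=5 y_5=4
S(13/2) = 18839/8592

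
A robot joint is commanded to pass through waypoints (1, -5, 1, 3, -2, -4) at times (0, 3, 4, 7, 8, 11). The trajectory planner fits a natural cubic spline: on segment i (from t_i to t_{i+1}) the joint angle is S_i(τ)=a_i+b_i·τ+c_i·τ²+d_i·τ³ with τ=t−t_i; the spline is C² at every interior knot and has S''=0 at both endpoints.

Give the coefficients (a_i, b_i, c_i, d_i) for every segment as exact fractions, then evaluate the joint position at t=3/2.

  seg 0: a=1 b=-5905/1131 c=0 d=3643/10179
  seg 1: a=-5 b=5024/1131 c=3643/1131 d=-627/377
  seg 2: a=1 b=6667/1131 c=-2000/1131 d=1/117
  seg 3: a=3 b=-5072/1131 c=-1913/1131 d=1330/1131
  seg 4: a=-2 b=-1636/377 c=2077/1131 d=-2077/10179
S(3/2) = -16961/3016

Δ: Δ0=-2, Δ1=6, Δ2=2/3, Δ3=-5, Δ4=-2/3
row 1: diag=8, rhs=48; c'=1/8, d'=6
row 2: denom=8−1·1/8=63/8; d'=(-32−1·6)/(63/8)=-304/63
row 3: denom=8−3·8/21=48/7; d'=(-34−3·-304/63)/(48/7)=-205/72
row 4: denom=8−1·7/48=377/48; d'=(26−1·-205/72)/(377/48)=4154/1131
back: M4=4154/1131
back: M3=-205/72−7/48·4154/1131=-3826/1131
back: M2=-304/63−8/21·-3826/1131=-4000/1131
back: M1=6−1/8·-4000/1131=7286/1131
M: M0=0, M1=7286/1131, M2=-4000/1131, M3=-3826/1131, M4=4154/1131, M5=0
seg 0: a=1, c=M0/2=0, d=(M1−M0)/(6·3)=3643/10179, b=Δ0−h0·(2M0+M1)/6=-5905/1131
seg 1: a=-5, c=M1/2=3643/1131, d=(M2−M1)/(6·1)=-627/377, b=Δ1−h1·(2M1+M2)/6=5024/1131
seg 2: a=1, c=M2/2=-2000/1131, d=(M3−M2)/(6·3)=1/117, b=Δ2−h2·(2M2+M3)/6=6667/1131
seg 3: a=3, c=M3/2=-1913/1131, d=(M4−M3)/(6·1)=1330/1131, b=Δ3−h3·(2M3+M4)/6=-5072/1131
seg 4: a=-2, c=M4/2=2077/1131, d=(M5−M4)/(6·3)=-2077/10179, b=Δ4−h4·(2M4+M5)/6=-1636/377
t_q=3/2 → seg 0, τ=3/2; S=1+-5905/1131·τ+0·τ²+3643/10179·τ³=-16961/3016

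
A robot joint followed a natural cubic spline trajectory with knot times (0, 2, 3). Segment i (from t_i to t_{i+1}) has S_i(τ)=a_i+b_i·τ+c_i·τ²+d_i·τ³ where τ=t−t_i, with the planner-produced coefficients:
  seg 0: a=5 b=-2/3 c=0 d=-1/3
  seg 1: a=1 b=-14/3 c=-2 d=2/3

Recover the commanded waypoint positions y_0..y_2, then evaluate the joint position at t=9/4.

y_0=5 y_1=1 y_2=-5
S(9/4) = -9/32

y_0 = S_0(0) = a_0 = 5
y_1 = S_1(0) = a_1 = 1
y_2 = S_1(1) = -5
t_q=9/4 is in segment 1 (τ=1/4); S_1(τ)=-9/32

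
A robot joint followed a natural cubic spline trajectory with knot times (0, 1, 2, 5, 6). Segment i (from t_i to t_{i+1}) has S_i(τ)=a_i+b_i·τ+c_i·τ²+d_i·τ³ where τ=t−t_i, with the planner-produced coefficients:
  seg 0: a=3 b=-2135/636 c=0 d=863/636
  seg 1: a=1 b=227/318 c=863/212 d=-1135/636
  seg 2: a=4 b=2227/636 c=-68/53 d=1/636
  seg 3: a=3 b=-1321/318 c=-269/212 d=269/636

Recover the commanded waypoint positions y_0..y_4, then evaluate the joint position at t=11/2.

y_0 = S_0(0) = a_0 = 3
y_1 = S_1(0) = a_1 = 1
y_2 = S_2(0) = a_2 = 4
y_3 = S_3(0) = a_3 = 3
y_4 = S_3(1) = -2
t_q=11/2 is in segment 3 (τ=1/2); S_3(τ)=1117/1696

y_0=3 y_1=1 y_2=4 y_3=3 y_4=-2
S(11/2) = 1117/1696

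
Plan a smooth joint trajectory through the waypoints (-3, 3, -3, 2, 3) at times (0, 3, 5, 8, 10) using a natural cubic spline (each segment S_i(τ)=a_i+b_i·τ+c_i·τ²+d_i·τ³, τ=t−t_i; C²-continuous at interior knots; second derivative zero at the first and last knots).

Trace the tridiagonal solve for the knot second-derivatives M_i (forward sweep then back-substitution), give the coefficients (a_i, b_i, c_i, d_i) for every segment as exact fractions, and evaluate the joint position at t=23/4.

Δ: Δ0=2, Δ1=-3, Δ2=5/3, Δ3=1/2
row 1: diag=10, rhs=-30; c'=1/5, d'=-3
row 2: denom=10−2·1/5=48/5; d'=(28−2·-3)/(48/5)=85/24
row 3: denom=10−3·5/16=145/16; d'=(-7−3·85/24)/(145/16)=-282/145
back: M3=-282/145
back: M2=85/24−5/16·-282/145=361/87
back: M1=-3−1/5·361/87=-1666/435
M: M0=0, M1=-1666/435, M2=361/87, M3=-282/145, M4=0
seg 0: a=-3, c=M0/2=0, d=(M1−M0)/(6·3)=-833/3915, b=Δ0−h0·(2M0+M1)/6=1703/435
seg 1: a=3, c=M1/2=-833/435, d=(M2−M1)/(6·2)=1157/1740, b=Δ1−h1·(2M1+M2)/6=-796/435
seg 2: a=-3, c=M2/2=361/174, d=(M3−M2)/(6·3)=-2651/7830, b=Δ2−h2·(2M2+M3)/6=-219/145
seg 3: a=2, c=M3/2=-141/145, d=(M4−M3)/(6·2)=47/290, b=Δ3−h3·(2M3+M4)/6=521/290
t_q=23/4 → seg 2, τ=3/4; S=-3+-219/145·τ+361/174·τ²+-2651/7830·τ³=-11539/3712

  seg 0: a=-3 b=1703/435 c=0 d=-833/3915
  seg 1: a=3 b=-796/435 c=-833/435 d=1157/1740
  seg 2: a=-3 b=-219/145 c=361/174 d=-2651/7830
  seg 3: a=2 b=521/290 c=-141/145 d=47/290
S(23/4) = -11539/3712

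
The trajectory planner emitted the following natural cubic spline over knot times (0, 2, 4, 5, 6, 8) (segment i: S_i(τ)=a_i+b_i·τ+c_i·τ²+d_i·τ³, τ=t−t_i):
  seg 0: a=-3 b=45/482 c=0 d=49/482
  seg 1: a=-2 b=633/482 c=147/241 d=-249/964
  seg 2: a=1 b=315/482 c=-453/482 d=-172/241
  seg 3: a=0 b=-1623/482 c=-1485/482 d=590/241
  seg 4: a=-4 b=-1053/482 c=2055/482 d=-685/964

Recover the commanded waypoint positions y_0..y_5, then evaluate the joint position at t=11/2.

y_0 = S_0(0) = a_0 = -3
y_1 = S_1(0) = a_1 = -2
y_2 = S_2(0) = a_2 = 1
y_3 = S_3(0) = a_3 = 0
y_4 = S_4(0) = a_4 = -4
y_5 = S_4(2) = 3
t_q=11/2 is in segment 3 (τ=1/2); S_3(τ)=-4141/1928

y_0=-3 y_1=-2 y_2=1 y_3=0 y_4=-4 y_5=3
S(11/2) = -4141/1928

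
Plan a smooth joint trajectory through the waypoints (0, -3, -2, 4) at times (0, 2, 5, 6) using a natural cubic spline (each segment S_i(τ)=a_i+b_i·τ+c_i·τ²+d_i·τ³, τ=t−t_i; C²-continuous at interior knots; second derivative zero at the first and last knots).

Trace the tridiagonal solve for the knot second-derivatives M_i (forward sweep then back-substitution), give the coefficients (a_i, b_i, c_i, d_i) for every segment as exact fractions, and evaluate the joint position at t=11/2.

  seg 0: a=0 b=-611/426 c=0 d=-7/426
  seg 1: a=-3 b=-695/426 c=-7/71 d=107/426
  seg 2: a=-2 b=971/213 c=307/142 d=-307/426
S(11/2) = 829/1136

Δ: Δ0=-3/2, Δ1=1/3, Δ2=6
row 1: diag=10, rhs=11; c'=3/10, d'=11/10
row 2: denom=8−3·3/10=71/10; d'=(34−3·11/10)/(71/10)=307/71
back: M2=307/71
back: M1=11/10−3/10·307/71=-14/71
M: M0=0, M1=-14/71, M2=307/71, M3=0
seg 0: a=0, c=M0/2=0, d=(M1−M0)/(6·2)=-7/426, b=Δ0−h0·(2M0+M1)/6=-611/426
seg 1: a=-3, c=M1/2=-7/71, d=(M2−M1)/(6·3)=107/426, b=Δ1−h1·(2M1+M2)/6=-695/426
seg 2: a=-2, c=M2/2=307/142, d=(M3−M2)/(6·1)=-307/426, b=Δ2−h2·(2M2+M3)/6=971/213
t_q=11/2 → seg 2, τ=1/2; S=-2+971/213·τ+307/142·τ²+-307/426·τ³=829/1136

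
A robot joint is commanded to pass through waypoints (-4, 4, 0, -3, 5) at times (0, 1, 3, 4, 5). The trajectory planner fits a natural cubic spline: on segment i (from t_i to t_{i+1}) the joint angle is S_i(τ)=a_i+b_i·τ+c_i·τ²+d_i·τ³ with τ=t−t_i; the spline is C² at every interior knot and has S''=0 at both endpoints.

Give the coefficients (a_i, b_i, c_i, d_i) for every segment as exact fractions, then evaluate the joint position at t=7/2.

Δ: Δ0=8, Δ1=-2, Δ2=-3, Δ3=8
row 1: diag=6, rhs=-60; c'=1/3, d'=-10
row 2: denom=6−2·1/3=16/3; d'=(-6−2·-10)/(16/3)=21/8
row 3: denom=4−1·3/16=61/16; d'=(66−1·21/8)/(61/16)=1014/61
back: M3=1014/61
back: M2=21/8−3/16·1014/61=-30/61
back: M1=-10−1/3·-30/61=-600/61
M: M0=0, M1=-600/61, M2=-30/61, M3=1014/61, M4=0
seg 0: a=-4, c=M0/2=0, d=(M1−M0)/(6·1)=-100/61, b=Δ0−h0·(2M0+M1)/6=588/61
seg 1: a=4, c=M1/2=-300/61, d=(M2−M1)/(6·2)=95/122, b=Δ1−h1·(2M1+M2)/6=288/61
seg 2: a=0, c=M2/2=-15/61, d=(M3−M2)/(6·1)=174/61, b=Δ2−h2·(2M2+M3)/6=-342/61
seg 3: a=-3, c=M3/2=507/61, d=(M4−M3)/(6·1)=-169/61, b=Δ3−h3·(2M3+M4)/6=150/61
t_q=7/2 → seg 2, τ=1/2; S=0+-342/61·τ+-15/61·τ²+174/61·τ³=-153/61

  seg 0: a=-4 b=588/61 c=0 d=-100/61
  seg 1: a=4 b=288/61 c=-300/61 d=95/122
  seg 2: a=0 b=-342/61 c=-15/61 d=174/61
  seg 3: a=-3 b=150/61 c=507/61 d=-169/61
S(7/2) = -153/61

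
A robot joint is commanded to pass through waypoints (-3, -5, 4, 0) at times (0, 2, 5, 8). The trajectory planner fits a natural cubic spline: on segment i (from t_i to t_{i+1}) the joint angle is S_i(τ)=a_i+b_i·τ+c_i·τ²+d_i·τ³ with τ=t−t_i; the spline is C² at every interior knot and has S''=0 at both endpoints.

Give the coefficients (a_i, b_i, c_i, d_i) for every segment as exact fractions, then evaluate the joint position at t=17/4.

Δ: Δ0=-1, Δ1=3, Δ2=-4/3
row 1: diag=10, rhs=24; c'=3/10, d'=12/5
row 2: denom=12−3·3/10=111/10; d'=(-26−3·12/5)/(111/10)=-332/111
back: M2=-332/111
back: M1=12/5−3/10·-332/111=122/37
M: M0=0, M1=122/37, M2=-332/111, M3=0
seg 0: a=-3, c=M0/2=0, d=(M1−M0)/(6·2)=61/222, b=Δ0−h0·(2M0+M1)/6=-233/111
seg 1: a=-5, c=M1/2=61/37, d=(M2−M1)/(6·3)=-349/999, b=Δ1−h1·(2M1+M2)/6=133/111
seg 2: a=4, c=M2/2=-166/111, d=(M3−M2)/(6·3)=166/999, b=Δ2−h2·(2M2+M3)/6=184/111
t_q=17/4 → seg 1, τ=9/4; S=-5+133/111·τ+61/37·τ²+-349/999·τ³=4885/2368

  seg 0: a=-3 b=-233/111 c=0 d=61/222
  seg 1: a=-5 b=133/111 c=61/37 d=-349/999
  seg 2: a=4 b=184/111 c=-166/111 d=166/999
S(17/4) = 4885/2368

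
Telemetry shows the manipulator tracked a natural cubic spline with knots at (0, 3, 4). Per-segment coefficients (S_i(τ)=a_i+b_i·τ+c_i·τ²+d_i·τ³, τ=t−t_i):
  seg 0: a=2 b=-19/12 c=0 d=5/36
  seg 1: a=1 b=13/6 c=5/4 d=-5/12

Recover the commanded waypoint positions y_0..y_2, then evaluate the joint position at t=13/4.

y_0=2 y_1=1 y_2=4
S(13/4) = 413/256

y_0 = S_0(0) = a_0 = 2
y_1 = S_1(0) = a_1 = 1
y_2 = S_1(1) = 4
t_q=13/4 is in segment 1 (τ=1/4); S_1(τ)=413/256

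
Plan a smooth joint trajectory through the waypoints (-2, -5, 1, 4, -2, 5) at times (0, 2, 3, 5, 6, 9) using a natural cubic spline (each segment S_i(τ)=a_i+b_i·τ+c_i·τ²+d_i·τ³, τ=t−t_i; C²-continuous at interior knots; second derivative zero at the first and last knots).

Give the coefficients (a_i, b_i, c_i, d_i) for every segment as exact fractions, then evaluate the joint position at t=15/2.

  seg 0: a=-2 b=-36475/8718 c=0 d=11699/17436
  seg 1: a=-5 b=33719/8718 c=11699/2906 d=-8254/4359
  seg 2: a=1 b=54389/8718 c=-4809/2906 d=-6229/17436
  seg 3: a=4 b=-40693/8718 c=-5519/1453 d=21499/8718
  seg 4: a=-2 b=-21212/4359 c=10461/2906 d=-3487/8718
S(15/2) = -59277/23248

Δ: Δ0=-3/2, Δ1=6, Δ2=3/2, Δ3=-6, Δ4=7/3
row 1: diag=6, rhs=45; c'=1/6, d'=15/2
row 2: denom=6−1·1/6=35/6; d'=(-27−1·15/2)/(35/6)=-207/35
row 3: denom=6−2·12/35=186/35; d'=(-45−2·-207/35)/(186/35)=-387/62
row 4: denom=8−1·35/186=1453/186; d'=(50−1·-387/62)/(1453/186)=10461/1453
back: M4=10461/1453
back: M3=-387/62−35/186·10461/1453=-11038/1453
back: M2=-207/35−12/35·-11038/1453=-4809/1453
back: M1=15/2−1/6·-4809/1453=11699/1453
M: M0=0, M1=11699/1453, M2=-4809/1453, M3=-11038/1453, M4=10461/1453, M5=0
seg 0: a=-2, c=M0/2=0, d=(M1−M0)/(6·2)=11699/17436, b=Δ0−h0·(2M0+M1)/6=-36475/8718
seg 1: a=-5, c=M1/2=11699/2906, d=(M2−M1)/(6·1)=-8254/4359, b=Δ1−h1·(2M1+M2)/6=33719/8718
seg 2: a=1, c=M2/2=-4809/2906, d=(M3−M2)/(6·2)=-6229/17436, b=Δ2−h2·(2M2+M3)/6=54389/8718
seg 3: a=4, c=M3/2=-5519/1453, d=(M4−M3)/(6·1)=21499/8718, b=Δ3−h3·(2M3+M4)/6=-40693/8718
seg 4: a=-2, c=M4/2=10461/2906, d=(M5−M4)/(6·3)=-3487/8718, b=Δ4−h4·(2M4+M5)/6=-21212/4359
t_q=15/2 → seg 4, τ=3/2; S=-2+-21212/4359·τ+10461/2906·τ²+-3487/8718·τ³=-59277/23248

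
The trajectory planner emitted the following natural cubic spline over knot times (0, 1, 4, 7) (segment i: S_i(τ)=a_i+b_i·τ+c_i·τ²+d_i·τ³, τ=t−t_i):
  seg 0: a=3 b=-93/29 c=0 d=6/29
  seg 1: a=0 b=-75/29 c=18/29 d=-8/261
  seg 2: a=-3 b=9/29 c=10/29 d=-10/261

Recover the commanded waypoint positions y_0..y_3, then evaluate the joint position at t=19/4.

y_0 = S_0(0) = a_0 = 3
y_1 = S_1(0) = a_1 = 0
y_2 = S_2(0) = a_2 = -3
y_3 = S_2(3) = 0
t_q=19/4 is in segment 2 (τ=3/4); S_2(τ)=-2403/928

y_0=3 y_1=0 y_2=-3 y_3=0
S(19/4) = -2403/928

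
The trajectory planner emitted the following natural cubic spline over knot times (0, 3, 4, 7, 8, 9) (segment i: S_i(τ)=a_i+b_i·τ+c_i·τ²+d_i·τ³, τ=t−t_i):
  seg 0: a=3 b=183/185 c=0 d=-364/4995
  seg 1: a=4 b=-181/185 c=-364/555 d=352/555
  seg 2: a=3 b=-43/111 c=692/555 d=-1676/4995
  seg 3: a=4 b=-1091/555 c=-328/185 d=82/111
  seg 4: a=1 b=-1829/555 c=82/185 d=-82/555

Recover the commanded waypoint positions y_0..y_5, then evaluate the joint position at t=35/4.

y_0 = S_0(0) = a_0 = 3
y_1 = S_1(0) = a_1 = 4
y_2 = S_2(0) = a_2 = 3
y_3 = S_3(0) = a_3 = 4
y_4 = S_4(0) = a_4 = 1
y_5 = S_4(1) = -2
t_q=35/4 is in segment 4 (τ=3/4); S_4(τ)=-1521/1184

y_0=3 y_1=4 y_2=3 y_3=4 y_4=1 y_5=-2
S(35/4) = -1521/1184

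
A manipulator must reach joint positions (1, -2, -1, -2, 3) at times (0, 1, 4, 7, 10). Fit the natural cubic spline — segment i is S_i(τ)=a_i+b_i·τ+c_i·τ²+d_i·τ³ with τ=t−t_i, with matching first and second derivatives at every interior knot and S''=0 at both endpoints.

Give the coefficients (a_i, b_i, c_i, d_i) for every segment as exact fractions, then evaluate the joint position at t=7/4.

Δ: Δ0=-3, Δ1=1/3, Δ2=-1/3, Δ3=5/3
row 1: diag=8, rhs=20; c'=3/8, d'=5/2
row 2: denom=12−3·3/8=87/8; d'=(-4−3·5/2)/(87/8)=-92/87
row 3: denom=12−3·8/29=324/29; d'=(12−3·-92/87)/(324/29)=110/81
back: M3=110/81
back: M2=-92/87−8/29·110/81=-116/81
back: M1=5/2−3/8·-116/81=82/27
M: M0=0, M1=82/27, M2=-116/81, M3=110/81, M4=0
seg 0: a=1, c=M0/2=0, d=(M1−M0)/(6·1)=41/81, b=Δ0−h0·(2M0+M1)/6=-284/81
seg 1: a=-2, c=M1/2=41/27, d=(M2−M1)/(6·3)=-181/729, b=Δ1−h1·(2M1+M2)/6=-161/81
seg 2: a=-1, c=M2/2=-58/81, d=(M3−M2)/(6·3)=113/729, b=Δ2−h2·(2M2+M3)/6=34/81
seg 3: a=-2, c=M3/2=55/81, d=(M4−M3)/(6·3)=-55/729, b=Δ3−h3·(2M3+M4)/6=25/81
t_q=7/4 → seg 1, τ=3/4; S=-2+-161/81·τ+41/27·τ²+-181/729·τ³=-1579/576

  seg 0: a=1 b=-284/81 c=0 d=41/81
  seg 1: a=-2 b=-161/81 c=41/27 d=-181/729
  seg 2: a=-1 b=34/81 c=-58/81 d=113/729
  seg 3: a=-2 b=25/81 c=55/81 d=-55/729
S(7/4) = -1579/576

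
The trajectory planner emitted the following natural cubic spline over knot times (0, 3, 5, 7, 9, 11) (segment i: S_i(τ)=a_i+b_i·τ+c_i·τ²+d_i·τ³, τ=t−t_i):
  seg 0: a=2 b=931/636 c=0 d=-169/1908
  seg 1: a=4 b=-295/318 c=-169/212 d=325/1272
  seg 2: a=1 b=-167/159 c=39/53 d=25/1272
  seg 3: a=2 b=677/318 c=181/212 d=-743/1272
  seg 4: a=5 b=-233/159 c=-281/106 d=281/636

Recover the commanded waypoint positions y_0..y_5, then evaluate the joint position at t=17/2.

y_0=2 y_1=4 y_2=1 y_3=2 y_4=5 y_5=-5
S(17/2) = 17445/3392

y_0 = S_0(0) = a_0 = 2
y_1 = S_1(0) = a_1 = 4
y_2 = S_2(0) = a_2 = 1
y_3 = S_3(0) = a_3 = 2
y_4 = S_4(0) = a_4 = 5
y_5 = S_4(2) = -5
t_q=17/2 is in segment 3 (τ=3/2); S_3(τ)=17445/3392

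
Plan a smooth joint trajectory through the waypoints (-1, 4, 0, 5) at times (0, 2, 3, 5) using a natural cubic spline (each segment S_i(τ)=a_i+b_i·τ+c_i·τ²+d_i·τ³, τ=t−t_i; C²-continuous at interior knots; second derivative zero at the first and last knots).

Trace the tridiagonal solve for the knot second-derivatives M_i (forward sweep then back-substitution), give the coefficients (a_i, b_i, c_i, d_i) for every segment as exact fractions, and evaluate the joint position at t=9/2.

  seg 0: a=-1 b=51/10 c=0 d=-13/20
  seg 1: a=4 b=-27/10 c=-39/10 d=13/5
  seg 2: a=0 b=-27/10 c=39/10 d=-13/20
S(9/2) = 81/32

Δ: Δ0=5/2, Δ1=-4, Δ2=5/2
row 1: diag=6, rhs=-39; c'=1/6, d'=-13/2
row 2: denom=6−1·1/6=35/6; d'=(39−1·-13/2)/(35/6)=39/5
back: M2=39/5
back: M1=-13/2−1/6·39/5=-39/5
M: M0=0, M1=-39/5, M2=39/5, M3=0
seg 0: a=-1, c=M0/2=0, d=(M1−M0)/(6·2)=-13/20, b=Δ0−h0·(2M0+M1)/6=51/10
seg 1: a=4, c=M1/2=-39/10, d=(M2−M1)/(6·1)=13/5, b=Δ1−h1·(2M1+M2)/6=-27/10
seg 2: a=0, c=M2/2=39/10, d=(M3−M2)/(6·2)=-13/20, b=Δ2−h2·(2M2+M3)/6=-27/10
t_q=9/2 → seg 2, τ=3/2; S=0+-27/10·τ+39/10·τ²+-13/20·τ³=81/32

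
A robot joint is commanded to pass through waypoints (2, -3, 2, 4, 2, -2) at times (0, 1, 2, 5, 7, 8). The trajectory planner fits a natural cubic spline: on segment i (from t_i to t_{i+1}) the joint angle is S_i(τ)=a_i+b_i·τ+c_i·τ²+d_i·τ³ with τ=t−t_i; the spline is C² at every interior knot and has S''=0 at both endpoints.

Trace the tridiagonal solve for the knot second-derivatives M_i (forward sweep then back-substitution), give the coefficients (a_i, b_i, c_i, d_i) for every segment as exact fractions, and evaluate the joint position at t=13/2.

Δ: Δ0=-5, Δ1=5, Δ2=2/3, Δ3=-1, Δ4=-4
row 1: diag=4, rhs=60; c'=1/4, d'=15
row 2: denom=8−1·1/4=31/4; d'=(-26−1·15)/(31/4)=-164/31
row 3: denom=10−3·12/31=274/31; d'=(-10−3·-164/31)/(274/31)=91/137
row 4: denom=6−2·31/137=760/137; d'=(-18−2·91/137)/(760/137)=-331/95
back: M4=-331/95
back: M3=91/137−31/137·-331/95=138/95
back: M2=-164/31−12/31·138/95=-556/95
back: M1=15−1/4·-556/95=1564/95
M: M0=0, M1=1564/95, M2=-556/95, M3=138/95, M4=-331/95, M5=0
seg 0: a=2, c=M0/2=0, d=(M1−M0)/(6·1)=782/285, b=Δ0−h0·(2M0+M1)/6=-2207/285
seg 1: a=-3, c=M1/2=782/95, d=(M2−M1)/(6·1)=-212/57, b=Δ1−h1·(2M1+M2)/6=139/285
seg 2: a=2, c=M2/2=-278/95, d=(M3−M2)/(6·3)=347/855, b=Δ2−h2·(2M2+M3)/6=1651/285
seg 3: a=4, c=M3/2=69/95, d=(M4−M3)/(6·2)=-469/1140, b=Δ3−h3·(2M3+M4)/6=-46/57
seg 4: a=2, c=M4/2=-331/190, d=(M5−M4)/(6·1)=331/570, b=Δ4−h4·(2M4+M5)/6=-809/285
t_q=13/2 → seg 3, τ=3/2; S=4+-46/57·τ+69/95·τ²+-469/1140·τ³=9227/3040

  seg 0: a=2 b=-2207/285 c=0 d=782/285
  seg 1: a=-3 b=139/285 c=782/95 d=-212/57
  seg 2: a=2 b=1651/285 c=-278/95 d=347/855
  seg 3: a=4 b=-46/57 c=69/95 d=-469/1140
  seg 4: a=2 b=-809/285 c=-331/190 d=331/570
S(13/2) = 9227/3040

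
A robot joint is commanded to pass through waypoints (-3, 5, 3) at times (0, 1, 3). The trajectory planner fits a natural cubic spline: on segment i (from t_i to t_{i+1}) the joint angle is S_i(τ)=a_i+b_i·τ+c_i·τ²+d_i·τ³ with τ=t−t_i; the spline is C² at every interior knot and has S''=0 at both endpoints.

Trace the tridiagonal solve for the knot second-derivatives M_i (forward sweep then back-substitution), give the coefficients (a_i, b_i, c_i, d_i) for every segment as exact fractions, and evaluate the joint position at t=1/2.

  seg 0: a=-3 b=19/2 c=0 d=-3/2
  seg 1: a=5 b=5 c=-9/2 d=3/4
S(1/2) = 25/16

Δ: Δ0=8, Δ1=-1
row 1: diag=6, rhs=-54; c'=1/3, d'=-9
back: M1=-9
M: M0=0, M1=-9, M2=0
seg 0: a=-3, c=M0/2=0, d=(M1−M0)/(6·1)=-3/2, b=Δ0−h0·(2M0+M1)/6=19/2
seg 1: a=5, c=M1/2=-9/2, d=(M2−M1)/(6·2)=3/4, b=Δ1−h1·(2M1+M2)/6=5
t_q=1/2 → seg 0, τ=1/2; S=-3+19/2·τ+0·τ²+-3/2·τ³=25/16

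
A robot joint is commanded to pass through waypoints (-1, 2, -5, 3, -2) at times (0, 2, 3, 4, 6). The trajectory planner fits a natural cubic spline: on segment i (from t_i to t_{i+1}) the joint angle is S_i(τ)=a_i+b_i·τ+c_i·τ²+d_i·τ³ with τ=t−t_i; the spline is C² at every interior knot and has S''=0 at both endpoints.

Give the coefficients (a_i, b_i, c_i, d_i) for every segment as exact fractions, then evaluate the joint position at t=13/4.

  seg 0: a=-1 b=395/66 c=0 d=-37/33
  seg 1: a=2 b=-493/66 c=-74/11 d=475/66
  seg 2: a=-5 b=2/3 c=327/22 d=-497/66
  seg 3: a=3 b=515/66 c=-85/11 d=85/66
S(13/4) = -5663/1408

Δ: Δ0=3/2, Δ1=-7, Δ2=8, Δ3=-5/2
row 1: diag=6, rhs=-51; c'=1/6, d'=-17/2
row 2: denom=4−1·1/6=23/6; d'=(90−1·-17/2)/(23/6)=591/23
row 3: denom=6−1·6/23=132/23; d'=(-63−1·591/23)/(132/23)=-170/11
back: M3=-170/11
back: M2=591/23−6/23·-170/11=327/11
back: M1=-17/2−1/6·327/11=-148/11
M: M0=0, M1=-148/11, M2=327/11, M3=-170/11, M4=0
seg 0: a=-1, c=M0/2=0, d=(M1−M0)/(6·2)=-37/33, b=Δ0−h0·(2M0+M1)/6=395/66
seg 1: a=2, c=M1/2=-74/11, d=(M2−M1)/(6·1)=475/66, b=Δ1−h1·(2M1+M2)/6=-493/66
seg 2: a=-5, c=M2/2=327/22, d=(M3−M2)/(6·1)=-497/66, b=Δ2−h2·(2M2+M3)/6=2/3
seg 3: a=3, c=M3/2=-85/11, d=(M4−M3)/(6·2)=85/66, b=Δ3−h3·(2M3+M4)/6=515/66
t_q=13/4 → seg 2, τ=1/4; S=-5+2/3·τ+327/22·τ²+-497/66·τ³=-5663/1408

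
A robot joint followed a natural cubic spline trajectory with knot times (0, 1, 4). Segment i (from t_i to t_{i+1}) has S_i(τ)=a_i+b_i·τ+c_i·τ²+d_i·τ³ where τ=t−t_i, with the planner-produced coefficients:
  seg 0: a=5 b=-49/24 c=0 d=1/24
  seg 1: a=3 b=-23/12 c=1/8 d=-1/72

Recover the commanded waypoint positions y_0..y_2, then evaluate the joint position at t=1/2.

y_0=5 y_1=3 y_2=-2
S(1/2) = 255/64

y_0 = S_0(0) = a_0 = 5
y_1 = S_1(0) = a_1 = 3
y_2 = S_1(3) = -2
t_q=1/2 is in segment 0 (τ=1/2); S_0(τ)=255/64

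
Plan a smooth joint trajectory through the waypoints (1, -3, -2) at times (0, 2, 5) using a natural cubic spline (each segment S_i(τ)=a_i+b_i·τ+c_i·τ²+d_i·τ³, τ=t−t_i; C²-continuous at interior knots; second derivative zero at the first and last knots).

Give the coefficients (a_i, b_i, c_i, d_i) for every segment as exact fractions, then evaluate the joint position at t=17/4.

Δ: Δ0=-2, Δ1=1/3
row 1: diag=10, rhs=14; c'=3/10, d'=7/5
back: M1=7/5
M: M0=0, M1=7/5, M2=0
seg 0: a=1, c=M0/2=0, d=(M1−M0)/(6·2)=7/60, b=Δ0−h0·(2M0+M1)/6=-37/15
seg 1: a=-3, c=M1/2=7/10, d=(M2−M1)/(6·3)=-7/90, b=Δ1−h1·(2M1+M2)/6=-16/15
t_q=17/4 → seg 1, τ=9/4; S=-3+-16/15·τ+7/10·τ²+-7/90·τ³=-351/128

  seg 0: a=1 b=-37/15 c=0 d=7/60
  seg 1: a=-3 b=-16/15 c=7/10 d=-7/90
S(17/4) = -351/128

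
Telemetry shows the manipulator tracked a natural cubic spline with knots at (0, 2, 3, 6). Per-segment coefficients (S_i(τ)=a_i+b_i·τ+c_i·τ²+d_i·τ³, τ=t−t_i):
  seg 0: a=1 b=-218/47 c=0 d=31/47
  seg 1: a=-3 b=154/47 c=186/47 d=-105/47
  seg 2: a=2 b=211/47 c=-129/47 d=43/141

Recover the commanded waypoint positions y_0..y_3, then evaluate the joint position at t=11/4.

y_0=1 y_1=-3 y_2=2 y_3=-1
S(11/4) = 2229/3008

y_0 = S_0(0) = a_0 = 1
y_1 = S_1(0) = a_1 = -3
y_2 = S_2(0) = a_2 = 2
y_3 = S_2(3) = -1
t_q=11/4 is in segment 1 (τ=3/4); S_1(τ)=2229/3008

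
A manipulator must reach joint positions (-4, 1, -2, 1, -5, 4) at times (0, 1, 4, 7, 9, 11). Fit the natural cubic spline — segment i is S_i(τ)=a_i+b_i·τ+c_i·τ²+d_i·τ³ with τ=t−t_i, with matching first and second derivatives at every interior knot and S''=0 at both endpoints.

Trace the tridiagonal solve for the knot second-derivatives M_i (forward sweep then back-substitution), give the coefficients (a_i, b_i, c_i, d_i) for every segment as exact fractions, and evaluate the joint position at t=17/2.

Δ: Δ0=5, Δ1=-1, Δ2=1, Δ3=-3, Δ4=9/2
row 1: diag=8, rhs=-36; c'=3/8, d'=-9/2
row 2: denom=12−3·3/8=87/8; d'=(12−3·-9/2)/(87/8)=68/29
row 3: denom=10−3·8/29=266/29; d'=(-24−3·68/29)/(266/29)=-450/133
row 4: denom=8−2·29/133=1006/133; d'=(45−2·-450/133)/(1006/133)=6885/1006
back: M4=6885/1006
back: M3=-450/133−29/133·6885/1006=-4905/1006
back: M2=68/29−8/29·-4905/1006=1856/503
back: M1=-9/2−3/8·1856/503=-5919/1006
M: M0=0, M1=-5919/1006, M2=1856/503, M3=-4905/1006, M4=6885/1006, M5=0
seg 0: a=-4, c=M0/2=0, d=(M1−M0)/(6·1)=-1973/2012, b=Δ0−h0·(2M0+M1)/6=12033/2012
seg 1: a=1, c=M1/2=-5919/2012, d=(M2−M1)/(6·3)=9631/18108, b=Δ1−h1·(2M1+M2)/6=3057/1006
seg 2: a=-2, c=M2/2=928/503, d=(M3−M2)/(6·3)=-8617/18108, b=Δ2−h2·(2M2+M3)/6=-507/2012
seg 3: a=1, c=M3/2=-4905/2012, d=(M4−M3)/(6·2)=1965/2012, b=Δ3−h3·(2M3+M4)/6=-2043/1006
seg 4: a=-5, c=M4/2=6885/2012, d=(M5−M4)/(6·2)=-2295/4024, b=Δ4−h4·(2M4+M5)/6=-63/1006
t_q=17/2 → seg 3, τ=3/2; S=1+-2043/1006·τ+-4905/2012·τ²+1965/2012·τ³=-68171/16096

  seg 0: a=-4 b=12033/2012 c=0 d=-1973/2012
  seg 1: a=1 b=3057/1006 c=-5919/2012 d=9631/18108
  seg 2: a=-2 b=-507/2012 c=928/503 d=-8617/18108
  seg 3: a=1 b=-2043/1006 c=-4905/2012 d=1965/2012
  seg 4: a=-5 b=-63/1006 c=6885/2012 d=-2295/4024
S(17/2) = -68171/16096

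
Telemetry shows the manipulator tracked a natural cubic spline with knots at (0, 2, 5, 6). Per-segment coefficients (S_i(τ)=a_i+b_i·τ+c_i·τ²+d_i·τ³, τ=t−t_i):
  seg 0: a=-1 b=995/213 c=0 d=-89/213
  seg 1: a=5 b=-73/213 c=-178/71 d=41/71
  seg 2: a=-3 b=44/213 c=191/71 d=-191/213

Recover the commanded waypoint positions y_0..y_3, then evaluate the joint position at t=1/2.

y_0 = S_0(0) = a_0 = -1
y_1 = S_1(0) = a_1 = 5
y_2 = S_2(0) = a_2 = -3
y_3 = S_2(1) = -1
t_q=1/2 is in segment 0 (τ=1/2); S_0(τ)=729/568

y_0=-1 y_1=5 y_2=-3 y_3=-1
S(1/2) = 729/568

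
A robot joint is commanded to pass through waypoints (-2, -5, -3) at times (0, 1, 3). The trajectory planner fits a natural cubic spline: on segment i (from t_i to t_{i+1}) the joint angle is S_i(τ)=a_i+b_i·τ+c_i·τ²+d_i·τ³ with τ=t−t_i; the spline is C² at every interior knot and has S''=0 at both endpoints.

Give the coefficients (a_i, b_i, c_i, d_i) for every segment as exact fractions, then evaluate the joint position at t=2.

  seg 0: a=-2 b=-11/3 c=0 d=2/3
  seg 1: a=-5 b=-5/3 c=2 d=-1/3
S(2) = -5

Δ: Δ0=-3, Δ1=1
row 1: diag=6, rhs=24; c'=1/3, d'=4
back: M1=4
M: M0=0, M1=4, M2=0
seg 0: a=-2, c=M0/2=0, d=(M1−M0)/(6·1)=2/3, b=Δ0−h0·(2M0+M1)/6=-11/3
seg 1: a=-5, c=M1/2=2, d=(M2−M1)/(6·2)=-1/3, b=Δ1−h1·(2M1+M2)/6=-5/3
t_q=2 → seg 1, τ=1; S=-5+-5/3·τ+2·τ²+-1/3·τ³=-5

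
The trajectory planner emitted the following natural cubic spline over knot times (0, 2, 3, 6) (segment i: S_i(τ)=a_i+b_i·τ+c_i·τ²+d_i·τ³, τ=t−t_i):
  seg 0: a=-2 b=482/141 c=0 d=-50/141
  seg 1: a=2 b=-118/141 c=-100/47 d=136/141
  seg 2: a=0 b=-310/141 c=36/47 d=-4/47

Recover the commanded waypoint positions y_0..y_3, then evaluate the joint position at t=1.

y_0=-2 y_1=2 y_2=0 y_3=-2
S(1) = 50/47

y_0 = S_0(0) = a_0 = -2
y_1 = S_1(0) = a_1 = 2
y_2 = S_2(0) = a_2 = 0
y_3 = S_2(3) = -2
t_q=1 is in segment 0 (τ=1); S_0(τ)=50/47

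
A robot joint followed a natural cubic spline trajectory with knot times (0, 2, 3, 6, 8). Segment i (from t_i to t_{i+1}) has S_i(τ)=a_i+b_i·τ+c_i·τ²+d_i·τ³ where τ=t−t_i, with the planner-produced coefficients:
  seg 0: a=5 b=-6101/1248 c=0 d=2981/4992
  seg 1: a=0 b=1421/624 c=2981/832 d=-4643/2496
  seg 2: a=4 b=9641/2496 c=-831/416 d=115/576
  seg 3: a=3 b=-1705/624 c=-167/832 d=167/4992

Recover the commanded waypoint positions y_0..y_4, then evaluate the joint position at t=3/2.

y_0=5 y_1=0 y_2=4 y_3=3 y_4=-3
S(3/2) = -4227/13312

y_0 = S_0(0) = a_0 = 5
y_1 = S_1(0) = a_1 = 0
y_2 = S_2(0) = a_2 = 4
y_3 = S_3(0) = a_3 = 3
y_4 = S_3(2) = -3
t_q=3/2 is in segment 0 (τ=3/2); S_0(τ)=-4227/13312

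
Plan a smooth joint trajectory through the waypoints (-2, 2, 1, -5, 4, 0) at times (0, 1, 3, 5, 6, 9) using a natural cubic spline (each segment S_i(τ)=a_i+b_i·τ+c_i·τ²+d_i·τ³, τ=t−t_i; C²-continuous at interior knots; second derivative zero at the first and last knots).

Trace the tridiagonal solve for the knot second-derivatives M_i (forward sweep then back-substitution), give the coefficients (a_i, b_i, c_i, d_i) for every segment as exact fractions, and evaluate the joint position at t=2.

Δ: Δ0=4, Δ1=-1/2, Δ2=-3, Δ3=9, Δ4=-4/3
row 1: diag=6, rhs=-27; c'=1/3, d'=-9/2
row 2: denom=8−2·1/3=22/3; d'=(-15−2·-9/2)/(22/3)=-9/11
row 3: denom=6−2·3/11=60/11; d'=(72−2·-9/11)/(60/11)=27/2
row 4: denom=8−1·11/60=469/60; d'=(-62−1·27/2)/(469/60)=-4530/469
back: M4=-4530/469
back: M3=27/2−11/60·-4530/469=7162/469
back: M2=-9/11−3/11·7162/469=-2337/469
back: M1=-9/2−1/3·-2337/469=-2663/938
M: M0=0, M1=-2663/938, M2=-2337/469, M3=7162/469, M4=-4530/469, M5=0
seg 0: a=-2, c=M0/2=0, d=(M1−M0)/(6·1)=-2663/5628, b=Δ0−h0·(2M0+M1)/6=25175/5628
seg 1: a=2, c=M1/2=-2663/1876, d=(M2−M1)/(6·2)=-2011/11256, b=Δ1−h1·(2M1+M2)/6=8593/2814
seg 2: a=1, c=M2/2=-2337/938, d=(M3−M2)/(6·2)=1357/804, b=Δ2−h2·(2M2+M3)/6=-6709/1407
seg 3: a=-5, c=M3/2=3581/469, d=(M4−M3)/(6·1)=-5846/1407, b=Δ3−h3·(2M3+M4)/6=7766/1407
seg 4: a=4, c=M4/2=-2265/469, d=(M5−M4)/(6·3)=755/1407, b=Δ4−h4·(2M4+M5)/6=11714/1407
t_q=2 → seg 1, τ=1; S=2+8593/2814·τ+-2663/1876·τ²+-2011/11256·τ³=12965/3752

  seg 0: a=-2 b=25175/5628 c=0 d=-2663/5628
  seg 1: a=2 b=8593/2814 c=-2663/1876 d=-2011/11256
  seg 2: a=1 b=-6709/1407 c=-2337/938 d=1357/804
  seg 3: a=-5 b=7766/1407 c=3581/469 d=-5846/1407
  seg 4: a=4 b=11714/1407 c=-2265/469 d=755/1407
S(2) = 12965/3752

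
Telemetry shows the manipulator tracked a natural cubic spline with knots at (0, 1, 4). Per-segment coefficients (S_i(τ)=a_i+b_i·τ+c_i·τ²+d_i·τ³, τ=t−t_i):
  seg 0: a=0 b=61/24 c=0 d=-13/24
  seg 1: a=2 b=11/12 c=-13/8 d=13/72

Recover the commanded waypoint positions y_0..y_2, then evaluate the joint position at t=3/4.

y_0 = S_0(0) = a_0 = 0
y_1 = S_1(0) = a_1 = 2
y_2 = S_1(3) = -5
t_q=3/4 is in segment 0 (τ=3/4); S_0(τ)=859/512

y_0=0 y_1=2 y_2=-5
S(3/4) = 859/512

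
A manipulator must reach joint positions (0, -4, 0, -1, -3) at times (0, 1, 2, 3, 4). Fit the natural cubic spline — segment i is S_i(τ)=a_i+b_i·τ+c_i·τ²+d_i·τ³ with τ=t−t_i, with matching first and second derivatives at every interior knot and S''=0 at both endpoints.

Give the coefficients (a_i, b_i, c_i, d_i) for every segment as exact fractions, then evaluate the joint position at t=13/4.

Δ: Δ0=-4, Δ1=4, Δ2=-1, Δ3=-2
row 1: diag=4, rhs=48; c'=1/4, d'=12
row 2: denom=4−1·1/4=15/4; d'=(-30−1·12)/(15/4)=-56/5
row 3: denom=4−1·4/15=56/15; d'=(-6−1·-56/5)/(56/15)=39/28
back: M3=39/28
back: M2=-56/5−4/15·39/28=-81/7
back: M1=12−1/4·-81/7=417/28
M: M0=0, M1=417/28, M2=-81/7, M3=39/28, M4=0
seg 0: a=0, c=M0/2=0, d=(M1−M0)/(6·1)=139/56, b=Δ0−h0·(2M0+M1)/6=-363/56
seg 1: a=-4, c=M1/2=417/56, d=(M2−M1)/(6·1)=-247/56, b=Δ1−h1·(2M1+M2)/6=27/28
seg 2: a=0, c=M2/2=-81/14, d=(M3−M2)/(6·1)=121/56, b=Δ2−h2·(2M2+M3)/6=21/8
seg 3: a=-1, c=M3/2=39/56, d=(M4−M3)/(6·1)=-13/56, b=Δ3−h3·(2M3+M4)/6=-69/28
t_q=13/4 → seg 3, τ=1/4; S=-1+-69/28·τ+39/56·τ²+-13/56·τ³=-807/512

  seg 0: a=0 b=-363/56 c=0 d=139/56
  seg 1: a=-4 b=27/28 c=417/56 d=-247/56
  seg 2: a=0 b=21/8 c=-81/14 d=121/56
  seg 3: a=-1 b=-69/28 c=39/56 d=-13/56
S(13/4) = -807/512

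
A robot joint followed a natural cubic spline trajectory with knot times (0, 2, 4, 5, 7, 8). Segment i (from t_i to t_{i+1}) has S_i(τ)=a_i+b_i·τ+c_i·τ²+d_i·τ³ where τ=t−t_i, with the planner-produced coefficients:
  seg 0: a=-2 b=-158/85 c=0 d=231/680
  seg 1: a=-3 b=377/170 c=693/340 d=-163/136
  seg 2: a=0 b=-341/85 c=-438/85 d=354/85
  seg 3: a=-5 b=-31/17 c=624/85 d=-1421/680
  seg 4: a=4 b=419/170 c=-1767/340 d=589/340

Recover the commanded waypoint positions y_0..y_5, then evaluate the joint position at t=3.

y_0=-2 y_1=-3 y_2=0 y_3=-5 y_4=4 y_5=3
S(3) = 39/680

y_0 = S_0(0) = a_0 = -2
y_1 = S_1(0) = a_1 = -3
y_2 = S_2(0) = a_2 = 0
y_3 = S_3(0) = a_3 = -5
y_4 = S_4(0) = a_4 = 4
y_5 = S_4(1) = 3
t_q=3 is in segment 1 (τ=1); S_1(τ)=39/680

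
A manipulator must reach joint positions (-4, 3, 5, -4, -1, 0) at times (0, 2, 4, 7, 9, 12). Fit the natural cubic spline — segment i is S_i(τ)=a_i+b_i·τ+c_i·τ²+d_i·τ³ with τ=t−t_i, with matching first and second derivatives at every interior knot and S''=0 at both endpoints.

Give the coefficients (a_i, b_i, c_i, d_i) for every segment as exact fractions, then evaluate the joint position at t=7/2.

  seg 0: a=-4 b=12631/3288 c=0 d=-1123/13152
  seg 1: a=3 b=4631/1644 c=-1123/2192 d=-2605/13152
  seg 2: a=5 b=-5291/3288 c=-233/137 d=12203/29592
  seg 3: a=-4 b=-1117/1644 c=6611/3288 d=-757/1644
  seg 4: a=-1 b=1007/548 c=-2473/3288 d=2473/29592
S(7/2) = 189535/35072

Δ: Δ0=7/2, Δ1=1, Δ2=-3, Δ3=3/2, Δ4=1/3
row 1: diag=8, rhs=-15; c'=1/4, d'=-15/8
row 2: denom=10−2·1/4=19/2; d'=(-24−2·-15/8)/(19/2)=-81/38
row 3: denom=10−3·6/19=172/19; d'=(27−3·-81/38)/(172/19)=1269/344
row 4: denom=10−2·19/86=411/43; d'=(-7−2·1269/344)/(411/43)=-2473/1644
back: M4=-2473/1644
back: M3=1269/344−19/86·-2473/1644=6611/1644
back: M2=-81/38−6/19·6611/1644=-466/137
back: M1=-15/8−1/4·-466/137=-1123/1096
M: M0=0, M1=-1123/1096, M2=-466/137, M3=6611/1644, M4=-2473/1644, M5=0
seg 0: a=-4, c=M0/2=0, d=(M1−M0)/(6·2)=-1123/13152, b=Δ0−h0·(2M0+M1)/6=12631/3288
seg 1: a=3, c=M1/2=-1123/2192, d=(M2−M1)/(6·2)=-2605/13152, b=Δ1−h1·(2M1+M2)/6=4631/1644
seg 2: a=5, c=M2/2=-233/137, d=(M3−M2)/(6·3)=12203/29592, b=Δ2−h2·(2M2+M3)/6=-5291/3288
seg 3: a=-4, c=M3/2=6611/3288, d=(M4−M3)/(6·2)=-757/1644, b=Δ3−h3·(2M3+M4)/6=-1117/1644
seg 4: a=-1, c=M4/2=-2473/3288, d=(M5−M4)/(6·3)=2473/29592, b=Δ4−h4·(2M4+M5)/6=1007/548
t_q=7/2 → seg 1, τ=3/2; S=3+4631/1644·τ+-1123/2192·τ²+-2605/13152·τ³=189535/35072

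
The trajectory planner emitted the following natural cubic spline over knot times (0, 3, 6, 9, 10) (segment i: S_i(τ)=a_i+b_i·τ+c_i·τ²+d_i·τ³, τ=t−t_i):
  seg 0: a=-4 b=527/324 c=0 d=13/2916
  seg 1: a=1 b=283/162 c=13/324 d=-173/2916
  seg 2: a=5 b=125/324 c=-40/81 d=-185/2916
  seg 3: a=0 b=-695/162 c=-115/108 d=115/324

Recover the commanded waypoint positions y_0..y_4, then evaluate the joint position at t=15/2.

y_0=-4 y_1=1 y_2=5 y_3=0 y_4=-5
S(15/2) = 1225/288

y_0 = S_0(0) = a_0 = -4
y_1 = S_1(0) = a_1 = 1
y_2 = S_2(0) = a_2 = 5
y_3 = S_3(0) = a_3 = 0
y_4 = S_3(1) = -5
t_q=15/2 is in segment 2 (τ=3/2); S_2(τ)=1225/288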